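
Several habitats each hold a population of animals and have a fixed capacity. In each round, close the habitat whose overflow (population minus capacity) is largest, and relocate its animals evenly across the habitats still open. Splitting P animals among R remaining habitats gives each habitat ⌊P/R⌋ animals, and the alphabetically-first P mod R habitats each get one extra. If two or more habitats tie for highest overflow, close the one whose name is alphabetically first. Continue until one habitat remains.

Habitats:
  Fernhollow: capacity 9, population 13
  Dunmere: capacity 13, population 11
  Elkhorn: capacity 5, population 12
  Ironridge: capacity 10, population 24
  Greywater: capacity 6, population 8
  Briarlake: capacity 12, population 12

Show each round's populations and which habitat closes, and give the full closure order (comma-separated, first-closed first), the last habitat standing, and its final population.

Round 1: Briarlake=12 Dunmere=11 Elkhorn=12 Fernhollow=13 Greywater=8 Ironridge=24 → close Ironridge (overflow 14)
  24÷5 = 4 each, +1 to first 4
Round 2: Briarlake=17 Dunmere=16 Elkhorn=17 Fernhollow=18 Greywater=12 → close Elkhorn (overflow 12)
  17÷4 = 4 each, +1 to first 1
Round 3: Briarlake=22 Dunmere=20 Fernhollow=22 Greywater=16 → close Fernhollow (overflow 13)
  22÷3 = 7 each, +1 to first 1
Round 4: Briarlake=30 Dunmere=27 Greywater=23 → close Briarlake (overflow 18)
  30÷2 = 15 each, +1 to first 0
Round 5: Dunmere=42 Greywater=38 → close Greywater (overflow 32)
  38÷1 = 38 each, +1 to first 0

Closure order: Ironridge, Elkhorn, Fernhollow, Briarlake, Greywater
Last habitat: Dunmere with 80 animals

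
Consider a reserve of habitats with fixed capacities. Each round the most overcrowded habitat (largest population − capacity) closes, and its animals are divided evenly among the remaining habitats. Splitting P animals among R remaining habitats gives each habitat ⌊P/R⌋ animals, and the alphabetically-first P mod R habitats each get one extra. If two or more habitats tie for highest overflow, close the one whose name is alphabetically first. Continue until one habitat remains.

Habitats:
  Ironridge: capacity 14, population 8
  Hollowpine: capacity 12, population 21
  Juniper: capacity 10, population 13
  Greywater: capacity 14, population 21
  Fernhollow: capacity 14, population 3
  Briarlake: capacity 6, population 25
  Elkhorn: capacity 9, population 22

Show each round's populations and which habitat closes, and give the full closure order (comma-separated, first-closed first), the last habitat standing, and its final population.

Round 1: Briarlake=25 Elkhorn=22 Fernhollow=3 Greywater=21 Hollowpine=21 Ironridge=8 Juniper=13 → close Briarlake (overflow 19)
  25÷6 = 4 each, +1 to first 1
Round 2: Elkhorn=27 Fernhollow=7 Greywater=25 Hollowpine=25 Ironridge=12 Juniper=17 → close Elkhorn (overflow 18)
  27÷5 = 5 each, +1 to first 2
Round 3: Fernhollow=13 Greywater=31 Hollowpine=30 Ironridge=17 Juniper=22 → close Hollowpine (overflow 18)
  30÷4 = 7 each, +1 to first 2
Round 4: Fernhollow=21 Greywater=39 Ironridge=24 Juniper=29 → close Greywater (overflow 25)
  39÷3 = 13 each, +1 to first 0
Round 5: Fernhollow=34 Ironridge=37 Juniper=42 → close Juniper (overflow 32)
  42÷2 = 21 each, +1 to first 0
Round 6: Fernhollow=55 Ironridge=58 → close Ironridge (overflow 44)
  58÷1 = 58 each, +1 to first 0

Closure order: Briarlake, Elkhorn, Hollowpine, Greywater, Juniper, Ironridge
Last habitat: Fernhollow with 113 animals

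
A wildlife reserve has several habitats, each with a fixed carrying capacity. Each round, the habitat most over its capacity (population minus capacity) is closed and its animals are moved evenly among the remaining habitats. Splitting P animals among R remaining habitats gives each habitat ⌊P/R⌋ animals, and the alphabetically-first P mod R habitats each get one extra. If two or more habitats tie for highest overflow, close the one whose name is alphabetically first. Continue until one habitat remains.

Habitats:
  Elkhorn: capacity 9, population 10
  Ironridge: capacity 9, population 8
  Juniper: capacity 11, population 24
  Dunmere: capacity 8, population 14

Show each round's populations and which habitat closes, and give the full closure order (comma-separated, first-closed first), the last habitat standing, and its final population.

Round 1: Dunmere=14 Elkhorn=10 Ironridge=8 Juniper=24 → close Juniper (overflow 13)
  24÷3 = 8 each, +1 to first 0
Round 2: Dunmere=22 Elkhorn=18 Ironridge=16 → close Dunmere (overflow 14)
  22÷2 = 11 each, +1 to first 0
Round 3: Elkhorn=29 Ironridge=27 → close Elkhorn (overflow 20)
  29÷1 = 29 each, +1 to first 0

Closure order: Juniper, Dunmere, Elkhorn
Last habitat: Ironridge with 56 animals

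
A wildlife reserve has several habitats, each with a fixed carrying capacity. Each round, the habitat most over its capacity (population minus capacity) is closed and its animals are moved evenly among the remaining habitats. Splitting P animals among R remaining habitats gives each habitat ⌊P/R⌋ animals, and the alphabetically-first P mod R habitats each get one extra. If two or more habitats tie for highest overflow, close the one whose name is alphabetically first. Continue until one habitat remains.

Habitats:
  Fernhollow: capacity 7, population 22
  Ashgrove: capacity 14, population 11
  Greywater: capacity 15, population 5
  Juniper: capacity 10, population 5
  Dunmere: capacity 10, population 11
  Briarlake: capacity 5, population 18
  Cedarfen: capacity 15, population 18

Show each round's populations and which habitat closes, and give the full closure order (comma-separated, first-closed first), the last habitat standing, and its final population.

Round 1: Ashgrove=11 Briarlake=18 Cedarfen=18 Dunmere=11 Fernhollow=22 Greywater=5 Juniper=5 → close Fernhollow (overflow 15)
  22÷6 = 3 each, +1 to first 4
Round 2: Ashgrove=15 Briarlake=22 Cedarfen=22 Dunmere=15 Greywater=8 Juniper=8 → close Briarlake (overflow 17)
  22÷5 = 4 each, +1 to first 2
Round 3: Ashgrove=20 Cedarfen=27 Dunmere=19 Greywater=12 Juniper=12 → close Cedarfen (overflow 12)
  27÷4 = 6 each, +1 to first 3
Round 4: Ashgrove=27 Dunmere=26 Greywater=19 Juniper=18 → close Dunmere (overflow 16)
  26÷3 = 8 each, +1 to first 2
Round 5: Ashgrove=36 Greywater=28 Juniper=26 → close Ashgrove (overflow 22)
  36÷2 = 18 each, +1 to first 0
Round 6: Greywater=46 Juniper=44 → close Juniper (overflow 34)
  44÷1 = 44 each, +1 to first 0

Closure order: Fernhollow, Briarlake, Cedarfen, Dunmere, Ashgrove, Juniper
Last habitat: Greywater with 90 animals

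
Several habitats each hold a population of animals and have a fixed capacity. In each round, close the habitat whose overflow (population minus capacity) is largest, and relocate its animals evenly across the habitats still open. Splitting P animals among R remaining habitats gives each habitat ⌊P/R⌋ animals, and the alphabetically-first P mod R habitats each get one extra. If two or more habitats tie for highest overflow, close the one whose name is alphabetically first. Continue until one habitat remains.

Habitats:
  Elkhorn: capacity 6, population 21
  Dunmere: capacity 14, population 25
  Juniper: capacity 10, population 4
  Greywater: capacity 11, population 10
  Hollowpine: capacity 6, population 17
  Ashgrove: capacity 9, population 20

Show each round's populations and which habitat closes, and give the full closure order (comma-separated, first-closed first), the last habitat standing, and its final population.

Round 1: Ashgrove=20 Dunmere=25 Elkhorn=21 Greywater=10 Hollowpine=17 Juniper=4 → close Elkhorn (overflow 15)
  21÷5 = 4 each, +1 to first 1
Round 2: Ashgrove=25 Dunmere=29 Greywater=14 Hollowpine=21 Juniper=8 → close Ashgrove (overflow 16)
  25÷4 = 6 each, +1 to first 1
Round 3: Dunmere=36 Greywater=20 Hollowpine=27 Juniper=14 → close Dunmere (overflow 22)
  36÷3 = 12 each, +1 to first 0
Round 4: Greywater=32 Hollowpine=39 Juniper=26 → close Hollowpine (overflow 33)
  39÷2 = 19 each, +1 to first 1
Round 5: Greywater=52 Juniper=45 → close Greywater (overflow 41)
  52÷1 = 52 each, +1 to first 0

Closure order: Elkhorn, Ashgrove, Dunmere, Hollowpine, Greywater
Last habitat: Juniper with 97 animals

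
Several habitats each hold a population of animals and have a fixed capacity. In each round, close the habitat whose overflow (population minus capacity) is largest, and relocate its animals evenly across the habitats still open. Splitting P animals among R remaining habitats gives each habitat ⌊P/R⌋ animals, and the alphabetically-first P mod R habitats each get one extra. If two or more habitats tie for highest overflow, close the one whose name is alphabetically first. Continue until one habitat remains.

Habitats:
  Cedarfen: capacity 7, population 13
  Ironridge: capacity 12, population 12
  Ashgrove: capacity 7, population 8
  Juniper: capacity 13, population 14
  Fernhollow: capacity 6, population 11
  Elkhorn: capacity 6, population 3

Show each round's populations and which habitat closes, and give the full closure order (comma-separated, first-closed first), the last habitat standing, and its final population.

Closure order: Cedarfen, Fernhollow, Ashgrove, Juniper, Ironridge
Last habitat: Elkhorn with 61 animals

Round 1: Ashgrove=8 Cedarfen=13 Elkhorn=3 Fernhollow=11 Ironridge=12 Juniper=14 → close Cedarfen (overflow 6)
  13÷5 = 2 each, +1 to first 3
Round 2: Ashgrove=11 Elkhorn=6 Fernhollow=14 Ironridge=14 Juniper=16 → close Fernhollow (overflow 8)
  14÷4 = 3 each, +1 to first 2
Round 3: Ashgrove=15 Elkhorn=10 Ironridge=17 Juniper=19 → close Ashgrove (overflow 8)
  15÷3 = 5 each, +1 to first 0
Round 4: Elkhorn=15 Ironridge=22 Juniper=24 → close Juniper (overflow 11)
  24÷2 = 12 each, +1 to first 0
Round 5: Elkhorn=27 Ironridge=34 → close Ironridge (overflow 22)
  34÷1 = 34 each, +1 to first 0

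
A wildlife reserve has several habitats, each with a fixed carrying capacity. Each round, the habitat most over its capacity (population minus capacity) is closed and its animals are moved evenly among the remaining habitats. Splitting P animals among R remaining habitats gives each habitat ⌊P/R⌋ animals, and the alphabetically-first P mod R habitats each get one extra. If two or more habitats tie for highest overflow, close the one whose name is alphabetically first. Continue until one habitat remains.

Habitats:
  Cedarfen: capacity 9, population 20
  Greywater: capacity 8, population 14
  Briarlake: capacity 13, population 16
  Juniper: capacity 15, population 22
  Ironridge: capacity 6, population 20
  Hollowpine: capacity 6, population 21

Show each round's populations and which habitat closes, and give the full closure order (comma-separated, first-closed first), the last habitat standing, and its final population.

Closure order: Hollowpine, Ironridge, Cedarfen, Juniper, Greywater
Last habitat: Briarlake with 113 animals

Round 1: Briarlake=16 Cedarfen=20 Greywater=14 Hollowpine=21 Ironridge=20 Juniper=22 → close Hollowpine (overflow 15)
  21÷5 = 4 each, +1 to first 1
Round 2: Briarlake=21 Cedarfen=24 Greywater=18 Ironridge=24 Juniper=26 → close Ironridge (overflow 18)
  24÷4 = 6 each, +1 to first 0
Round 3: Briarlake=27 Cedarfen=30 Greywater=24 Juniper=32 → close Cedarfen (overflow 21)
  30÷3 = 10 each, +1 to first 0
Round 4: Briarlake=37 Greywater=34 Juniper=42 → close Juniper (overflow 27)
  42÷2 = 21 each, +1 to first 0
Round 5: Briarlake=58 Greywater=55 → close Greywater (overflow 47)
  55÷1 = 55 each, +1 to first 0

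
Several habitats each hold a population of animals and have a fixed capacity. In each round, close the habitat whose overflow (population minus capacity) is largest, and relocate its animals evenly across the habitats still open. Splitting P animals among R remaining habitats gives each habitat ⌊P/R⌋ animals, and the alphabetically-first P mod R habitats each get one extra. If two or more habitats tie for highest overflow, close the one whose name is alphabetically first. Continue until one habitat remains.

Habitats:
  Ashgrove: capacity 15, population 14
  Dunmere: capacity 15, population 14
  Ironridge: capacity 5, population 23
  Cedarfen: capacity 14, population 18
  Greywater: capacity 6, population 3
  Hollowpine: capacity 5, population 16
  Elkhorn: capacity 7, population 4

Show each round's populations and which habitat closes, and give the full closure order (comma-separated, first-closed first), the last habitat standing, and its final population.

Round 1: Ashgrove=14 Cedarfen=18 Dunmere=14 Elkhorn=4 Greywater=3 Hollowpine=16 Ironridge=23 → close Ironridge (overflow 18)
  23÷6 = 3 each, +1 to first 5
Round 2: Ashgrove=18 Cedarfen=22 Dunmere=18 Elkhorn=8 Greywater=7 Hollowpine=19 → close Hollowpine (overflow 14)
  19÷5 = 3 each, +1 to first 4
Round 3: Ashgrove=22 Cedarfen=26 Dunmere=22 Elkhorn=12 Greywater=10 → close Cedarfen (overflow 12)
  26÷4 = 6 each, +1 to first 2
Round 4: Ashgrove=29 Dunmere=29 Elkhorn=18 Greywater=16 → close Ashgrove (overflow 14)
  29÷3 = 9 each, +1 to first 2
Round 5: Dunmere=39 Elkhorn=28 Greywater=25 → close Dunmere (overflow 24)
  39÷2 = 19 each, +1 to first 1
Round 6: Elkhorn=48 Greywater=44 → close Elkhorn (overflow 41)
  48÷1 = 48 each, +1 to first 0

Closure order: Ironridge, Hollowpine, Cedarfen, Ashgrove, Dunmere, Elkhorn
Last habitat: Greywater with 92 animals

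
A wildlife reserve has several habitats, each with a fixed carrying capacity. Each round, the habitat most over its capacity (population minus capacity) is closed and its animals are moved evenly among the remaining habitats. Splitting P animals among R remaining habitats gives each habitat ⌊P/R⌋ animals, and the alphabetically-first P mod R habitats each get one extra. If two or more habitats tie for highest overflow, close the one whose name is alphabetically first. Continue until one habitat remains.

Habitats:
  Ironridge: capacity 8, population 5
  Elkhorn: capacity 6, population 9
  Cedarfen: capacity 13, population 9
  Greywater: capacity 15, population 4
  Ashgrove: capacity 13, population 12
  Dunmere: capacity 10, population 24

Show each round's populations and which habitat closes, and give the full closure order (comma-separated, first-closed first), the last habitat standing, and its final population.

Closure order: Dunmere, Elkhorn, Ashgrove, Cedarfen, Ironridge
Last habitat: Greywater with 63 animals

Round 1: Ashgrove=12 Cedarfen=9 Dunmere=24 Elkhorn=9 Greywater=4 Ironridge=5 → close Dunmere (overflow 14)
  24÷5 = 4 each, +1 to first 4
Round 2: Ashgrove=17 Cedarfen=14 Elkhorn=14 Greywater=9 Ironridge=9 → close Elkhorn (overflow 8)
  14÷4 = 3 each, +1 to first 2
Round 3: Ashgrove=21 Cedarfen=18 Greywater=12 Ironridge=12 → close Ashgrove (overflow 8)
  21÷3 = 7 each, +1 to first 0
Round 4: Cedarfen=25 Greywater=19 Ironridge=19 → close Cedarfen (overflow 12)
  25÷2 = 12 each, +1 to first 1
Round 5: Greywater=32 Ironridge=31 → close Ironridge (overflow 23)
  31÷1 = 31 each, +1 to first 0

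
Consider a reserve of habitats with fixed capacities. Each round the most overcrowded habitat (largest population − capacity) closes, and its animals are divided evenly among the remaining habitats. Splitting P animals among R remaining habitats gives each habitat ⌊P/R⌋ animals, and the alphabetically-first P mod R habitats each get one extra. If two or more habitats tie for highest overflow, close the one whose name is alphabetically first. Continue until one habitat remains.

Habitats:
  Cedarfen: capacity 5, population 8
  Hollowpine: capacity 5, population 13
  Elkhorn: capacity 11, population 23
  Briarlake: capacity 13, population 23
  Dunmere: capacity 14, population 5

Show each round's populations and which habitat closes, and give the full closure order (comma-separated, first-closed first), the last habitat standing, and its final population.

Closure order: Elkhorn, Briarlake, Hollowpine, Cedarfen
Last habitat: Dunmere with 72 animals

Round 1: Briarlake=23 Cedarfen=8 Dunmere=5 Elkhorn=23 Hollowpine=13 → close Elkhorn (overflow 12)
  23÷4 = 5 each, +1 to first 3
Round 2: Briarlake=29 Cedarfen=14 Dunmere=11 Hollowpine=18 → close Briarlake (overflow 16)
  29÷3 = 9 each, +1 to first 2
Round 3: Cedarfen=24 Dunmere=21 Hollowpine=27 → close Hollowpine (overflow 22)
  27÷2 = 13 each, +1 to first 1
Round 4: Cedarfen=38 Dunmere=34 → close Cedarfen (overflow 33)
  38÷1 = 38 each, +1 to first 0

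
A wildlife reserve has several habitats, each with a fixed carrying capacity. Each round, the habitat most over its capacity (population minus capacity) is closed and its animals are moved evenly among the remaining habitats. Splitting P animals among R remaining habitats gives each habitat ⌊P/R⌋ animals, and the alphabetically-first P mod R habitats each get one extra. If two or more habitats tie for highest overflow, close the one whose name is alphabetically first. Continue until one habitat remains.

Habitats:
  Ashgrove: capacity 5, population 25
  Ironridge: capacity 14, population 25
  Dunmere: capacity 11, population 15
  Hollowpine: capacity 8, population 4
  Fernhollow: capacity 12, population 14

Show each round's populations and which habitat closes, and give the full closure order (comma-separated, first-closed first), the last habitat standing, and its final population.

Closure order: Ashgrove, Ironridge, Dunmere, Fernhollow
Last habitat: Hollowpine with 83 animals

Round 1: Ashgrove=25 Dunmere=15 Fernhollow=14 Hollowpine=4 Ironridge=25 → close Ashgrove (overflow 20)
  25÷4 = 6 each, +1 to first 1
Round 2: Dunmere=22 Fernhollow=20 Hollowpine=10 Ironridge=31 → close Ironridge (overflow 17)
  31÷3 = 10 each, +1 to first 1
Round 3: Dunmere=33 Fernhollow=30 Hollowpine=20 → close Dunmere (overflow 22)
  33÷2 = 16 each, +1 to first 1
Round 4: Fernhollow=47 Hollowpine=36 → close Fernhollow (overflow 35)
  47÷1 = 47 each, +1 to first 0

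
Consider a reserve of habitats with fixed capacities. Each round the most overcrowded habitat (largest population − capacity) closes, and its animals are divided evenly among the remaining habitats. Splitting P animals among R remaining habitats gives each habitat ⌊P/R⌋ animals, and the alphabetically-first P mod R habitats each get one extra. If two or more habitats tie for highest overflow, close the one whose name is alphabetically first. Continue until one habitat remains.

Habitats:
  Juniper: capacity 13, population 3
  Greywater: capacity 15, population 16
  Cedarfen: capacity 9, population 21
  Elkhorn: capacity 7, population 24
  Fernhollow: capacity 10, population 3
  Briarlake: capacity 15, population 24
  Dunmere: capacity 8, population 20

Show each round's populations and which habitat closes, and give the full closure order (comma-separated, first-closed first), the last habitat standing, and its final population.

Closure order: Elkhorn, Cedarfen, Dunmere, Briarlake, Greywater, Fernhollow
Last habitat: Juniper with 111 animals

Round 1: Briarlake=24 Cedarfen=21 Dunmere=20 Elkhorn=24 Fernhollow=3 Greywater=16 Juniper=3 → close Elkhorn (overflow 17)
  24÷6 = 4 each, +1 to first 0
Round 2: Briarlake=28 Cedarfen=25 Dunmere=24 Fernhollow=7 Greywater=20 Juniper=7 → close Cedarfen (overflow 16)
  25÷5 = 5 each, +1 to first 0
Round 3: Briarlake=33 Dunmere=29 Fernhollow=12 Greywater=25 Juniper=12 → close Dunmere (overflow 21)
  29÷4 = 7 each, +1 to first 1
Round 4: Briarlake=41 Fernhollow=19 Greywater=32 Juniper=19 → close Briarlake (overflow 26)
  41÷3 = 13 each, +1 to first 2
Round 5: Fernhollow=33 Greywater=46 Juniper=32 → close Greywater (overflow 31)
  46÷2 = 23 each, +1 to first 0
Round 6: Fernhollow=56 Juniper=55 → close Fernhollow (overflow 46)
  56÷1 = 56 each, +1 to first 0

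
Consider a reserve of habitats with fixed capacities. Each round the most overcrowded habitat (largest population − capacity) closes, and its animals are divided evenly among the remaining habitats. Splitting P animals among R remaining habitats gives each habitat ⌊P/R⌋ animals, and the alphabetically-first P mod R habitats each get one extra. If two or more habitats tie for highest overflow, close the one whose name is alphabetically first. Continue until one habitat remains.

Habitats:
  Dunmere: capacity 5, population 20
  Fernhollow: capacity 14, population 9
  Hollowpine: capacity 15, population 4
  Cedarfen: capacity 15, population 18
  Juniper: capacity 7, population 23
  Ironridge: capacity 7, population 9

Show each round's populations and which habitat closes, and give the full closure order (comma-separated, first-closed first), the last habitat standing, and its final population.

Closure order: Juniper, Dunmere, Cedarfen, Ironridge, Fernhollow
Last habitat: Hollowpine with 83 animals

Round 1: Cedarfen=18 Dunmere=20 Fernhollow=9 Hollowpine=4 Ironridge=9 Juniper=23 → close Juniper (overflow 16)
  23÷5 = 4 each, +1 to first 3
Round 2: Cedarfen=23 Dunmere=25 Fernhollow=14 Hollowpine=8 Ironridge=13 → close Dunmere (overflow 20)
  25÷4 = 6 each, +1 to first 1
Round 3: Cedarfen=30 Fernhollow=20 Hollowpine=14 Ironridge=19 → close Cedarfen (overflow 15)
  30÷3 = 10 each, +1 to first 0
Round 4: Fernhollow=30 Hollowpine=24 Ironridge=29 → close Ironridge (overflow 22)
  29÷2 = 14 each, +1 to first 1
Round 5: Fernhollow=45 Hollowpine=38 → close Fernhollow (overflow 31)
  45÷1 = 45 each, +1 to first 0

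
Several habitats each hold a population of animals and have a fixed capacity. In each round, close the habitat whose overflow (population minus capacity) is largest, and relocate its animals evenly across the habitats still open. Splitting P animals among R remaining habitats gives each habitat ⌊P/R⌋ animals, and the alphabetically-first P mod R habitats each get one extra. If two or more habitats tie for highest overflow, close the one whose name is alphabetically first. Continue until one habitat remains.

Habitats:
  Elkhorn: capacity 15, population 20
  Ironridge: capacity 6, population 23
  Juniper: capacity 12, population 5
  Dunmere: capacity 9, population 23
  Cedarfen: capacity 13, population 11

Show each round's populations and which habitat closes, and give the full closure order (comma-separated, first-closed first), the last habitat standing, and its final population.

Closure order: Ironridge, Dunmere, Elkhorn, Cedarfen
Last habitat: Juniper with 82 animals

Round 1: Cedarfen=11 Dunmere=23 Elkhorn=20 Ironridge=23 Juniper=5 → close Ironridge (overflow 17)
  23÷4 = 5 each, +1 to first 3
Round 2: Cedarfen=17 Dunmere=29 Elkhorn=26 Juniper=10 → close Dunmere (overflow 20)
  29÷3 = 9 each, +1 to first 2
Round 3: Cedarfen=27 Elkhorn=36 Juniper=19 → close Elkhorn (overflow 21)
  36÷2 = 18 each, +1 to first 0
Round 4: Cedarfen=45 Juniper=37 → close Cedarfen (overflow 32)
  45÷1 = 45 each, +1 to first 0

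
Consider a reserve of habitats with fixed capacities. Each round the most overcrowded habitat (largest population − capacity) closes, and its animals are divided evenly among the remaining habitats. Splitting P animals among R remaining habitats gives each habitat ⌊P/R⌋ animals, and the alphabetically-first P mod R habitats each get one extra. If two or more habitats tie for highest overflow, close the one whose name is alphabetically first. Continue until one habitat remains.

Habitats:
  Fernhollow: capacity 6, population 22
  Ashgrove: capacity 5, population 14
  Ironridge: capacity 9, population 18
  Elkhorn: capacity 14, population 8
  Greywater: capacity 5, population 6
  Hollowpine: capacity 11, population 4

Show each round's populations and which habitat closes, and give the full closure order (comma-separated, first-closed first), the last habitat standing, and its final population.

Round 1: Ashgrove=14 Elkhorn=8 Fernhollow=22 Greywater=6 Hollowpine=4 Ironridge=18 → close Fernhollow (overflow 16)
  22÷5 = 4 each, +1 to first 2
Round 2: Ashgrove=19 Elkhorn=13 Greywater=10 Hollowpine=8 Ironridge=22 → close Ashgrove (overflow 14)
  19÷4 = 4 each, +1 to first 3
Round 3: Elkhorn=18 Greywater=15 Hollowpine=13 Ironridge=26 → close Ironridge (overflow 17)
  26÷3 = 8 each, +1 to first 2
Round 4: Elkhorn=27 Greywater=24 Hollowpine=21 → close Greywater (overflow 19)
  24÷2 = 12 each, +1 to first 0
Round 5: Elkhorn=39 Hollowpine=33 → close Elkhorn (overflow 25)
  39÷1 = 39 each, +1 to first 0

Closure order: Fernhollow, Ashgrove, Ironridge, Greywater, Elkhorn
Last habitat: Hollowpine with 72 animals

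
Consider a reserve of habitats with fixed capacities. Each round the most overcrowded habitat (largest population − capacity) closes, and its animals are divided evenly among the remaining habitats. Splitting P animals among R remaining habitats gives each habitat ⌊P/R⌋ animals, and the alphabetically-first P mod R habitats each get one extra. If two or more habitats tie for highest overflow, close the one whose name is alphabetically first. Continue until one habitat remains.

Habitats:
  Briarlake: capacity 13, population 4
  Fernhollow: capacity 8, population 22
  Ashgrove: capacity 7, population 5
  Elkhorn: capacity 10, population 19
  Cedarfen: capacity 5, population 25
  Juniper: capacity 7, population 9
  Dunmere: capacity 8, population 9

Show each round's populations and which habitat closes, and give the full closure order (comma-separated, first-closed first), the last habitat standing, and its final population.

Closure order: Cedarfen, Fernhollow, Elkhorn, Juniper, Ashgrove, Dunmere
Last habitat: Briarlake with 93 animals

Round 1: Ashgrove=5 Briarlake=4 Cedarfen=25 Dunmere=9 Elkhorn=19 Fernhollow=22 Juniper=9 → close Cedarfen (overflow 20)
  25÷6 = 4 each, +1 to first 1
Round 2: Ashgrove=10 Briarlake=8 Dunmere=13 Elkhorn=23 Fernhollow=26 Juniper=13 → close Fernhollow (overflow 18)
  26÷5 = 5 each, +1 to first 1
Round 3: Ashgrove=16 Briarlake=13 Dunmere=18 Elkhorn=28 Juniper=18 → close Elkhorn (overflow 18)
  28÷4 = 7 each, +1 to first 0
Round 4: Ashgrove=23 Briarlake=20 Dunmere=25 Juniper=25 → close Juniper (overflow 18)
  25÷3 = 8 each, +1 to first 1
Round 5: Ashgrove=32 Briarlake=28 Dunmere=33 → close Ashgrove (overflow 25)
  32÷2 = 16 each, +1 to first 0
Round 6: Briarlake=44 Dunmere=49 → close Dunmere (overflow 41)
  49÷1 = 49 each, +1 to first 0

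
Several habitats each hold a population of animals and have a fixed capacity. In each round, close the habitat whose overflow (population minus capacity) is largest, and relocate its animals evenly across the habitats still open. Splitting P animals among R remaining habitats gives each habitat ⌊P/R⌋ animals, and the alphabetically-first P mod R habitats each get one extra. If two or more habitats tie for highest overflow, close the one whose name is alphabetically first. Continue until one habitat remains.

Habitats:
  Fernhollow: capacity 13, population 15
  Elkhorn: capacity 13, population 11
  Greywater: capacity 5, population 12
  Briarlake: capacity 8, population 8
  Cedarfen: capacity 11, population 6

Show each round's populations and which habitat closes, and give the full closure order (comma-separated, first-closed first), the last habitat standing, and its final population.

Closure order: Greywater, Fernhollow, Briarlake, Elkhorn
Last habitat: Cedarfen with 52 animals

Round 1: Briarlake=8 Cedarfen=6 Elkhorn=11 Fernhollow=15 Greywater=12 → close Greywater (overflow 7)
  12÷4 = 3 each, +1 to first 0
Round 2: Briarlake=11 Cedarfen=9 Elkhorn=14 Fernhollow=18 → close Fernhollow (overflow 5)
  18÷3 = 6 each, +1 to first 0
Round 3: Briarlake=17 Cedarfen=15 Elkhorn=20 → close Briarlake (overflow 9)
  17÷2 = 8 each, +1 to first 1
Round 4: Cedarfen=24 Elkhorn=28 → close Elkhorn (overflow 15)
  28÷1 = 28 each, +1 to first 0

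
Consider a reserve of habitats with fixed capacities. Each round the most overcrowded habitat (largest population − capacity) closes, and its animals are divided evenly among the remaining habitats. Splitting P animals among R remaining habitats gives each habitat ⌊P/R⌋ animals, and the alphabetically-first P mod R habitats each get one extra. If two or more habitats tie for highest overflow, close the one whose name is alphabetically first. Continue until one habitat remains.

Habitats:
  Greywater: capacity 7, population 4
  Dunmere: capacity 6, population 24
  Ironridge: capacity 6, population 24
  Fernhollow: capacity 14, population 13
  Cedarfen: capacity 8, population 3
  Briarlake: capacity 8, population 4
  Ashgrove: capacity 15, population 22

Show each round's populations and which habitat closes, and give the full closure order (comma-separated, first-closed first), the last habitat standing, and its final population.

Round 1: Ashgrove=22 Briarlake=4 Cedarfen=3 Dunmere=24 Fernhollow=13 Greywater=4 Ironridge=24 → close Dunmere (overflow 18)
  24÷6 = 4 each, +1 to first 0
Round 2: Ashgrove=26 Briarlake=8 Cedarfen=7 Fernhollow=17 Greywater=8 Ironridge=28 → close Ironridge (overflow 22)
  28÷5 = 5 each, +1 to first 3
Round 3: Ashgrove=32 Briarlake=14 Cedarfen=13 Fernhollow=22 Greywater=13 → close Ashgrove (overflow 17)
  32÷4 = 8 each, +1 to first 0
Round 4: Briarlake=22 Cedarfen=21 Fernhollow=30 Greywater=21 → close Fernhollow (overflow 16)
  30÷3 = 10 each, +1 to first 0
Round 5: Briarlake=32 Cedarfen=31 Greywater=31 → close Briarlake (overflow 24)
  32÷2 = 16 each, +1 to first 0
Round 6: Cedarfen=47 Greywater=47 → close Greywater (overflow 40)
  47÷1 = 47 each, +1 to first 0

Closure order: Dunmere, Ironridge, Ashgrove, Fernhollow, Briarlake, Greywater
Last habitat: Cedarfen with 94 animals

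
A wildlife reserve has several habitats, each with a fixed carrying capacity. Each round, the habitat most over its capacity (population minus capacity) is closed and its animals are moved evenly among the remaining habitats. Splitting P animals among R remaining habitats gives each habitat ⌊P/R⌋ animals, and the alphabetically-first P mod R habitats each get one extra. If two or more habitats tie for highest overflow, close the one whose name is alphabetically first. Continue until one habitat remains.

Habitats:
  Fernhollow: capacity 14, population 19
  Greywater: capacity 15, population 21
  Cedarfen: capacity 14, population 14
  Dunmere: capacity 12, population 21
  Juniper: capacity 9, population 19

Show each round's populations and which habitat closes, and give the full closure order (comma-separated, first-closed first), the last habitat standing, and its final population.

Closure order: Juniper, Dunmere, Fernhollow, Greywater
Last habitat: Cedarfen with 94 animals

Round 1: Cedarfen=14 Dunmere=21 Fernhollow=19 Greywater=21 Juniper=19 → close Juniper (overflow 10)
  19÷4 = 4 each, +1 to first 3
Round 2: Cedarfen=19 Dunmere=26 Fernhollow=24 Greywater=25 → close Dunmere (overflow 14)
  26÷3 = 8 each, +1 to first 2
Round 3: Cedarfen=28 Fernhollow=33 Greywater=33 → close Fernhollow (overflow 19)
  33÷2 = 16 each, +1 to first 1
Round 4: Cedarfen=45 Greywater=49 → close Greywater (overflow 34)
  49÷1 = 49 each, +1 to first 0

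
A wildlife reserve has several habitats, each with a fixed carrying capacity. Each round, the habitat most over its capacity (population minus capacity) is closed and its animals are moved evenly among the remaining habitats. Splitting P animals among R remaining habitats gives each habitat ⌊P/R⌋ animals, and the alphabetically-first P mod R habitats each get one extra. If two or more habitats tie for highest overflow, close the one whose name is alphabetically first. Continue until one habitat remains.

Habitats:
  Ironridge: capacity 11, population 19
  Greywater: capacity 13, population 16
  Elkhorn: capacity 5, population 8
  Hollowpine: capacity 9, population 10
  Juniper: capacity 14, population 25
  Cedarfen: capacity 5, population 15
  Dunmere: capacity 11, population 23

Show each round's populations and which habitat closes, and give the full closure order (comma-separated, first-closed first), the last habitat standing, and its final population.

Round 1: Cedarfen=15 Dunmere=23 Elkhorn=8 Greywater=16 Hollowpine=10 Ironridge=19 Juniper=25 → close Dunmere (overflow 12)
  23÷6 = 3 each, +1 to first 5
Round 2: Cedarfen=19 Elkhorn=12 Greywater=20 Hollowpine=14 Ironridge=23 Juniper=28 → close Cedarfen (overflow 14)
  19÷5 = 3 each, +1 to first 4
Round 3: Elkhorn=16 Greywater=24 Hollowpine=18 Ironridge=27 Juniper=31 → close Juniper (overflow 17)
  31÷4 = 7 each, +1 to first 3
Round 4: Elkhorn=24 Greywater=32 Hollowpine=26 Ironridge=34 → close Ironridge (overflow 23)
  34÷3 = 11 each, +1 to first 1
Round 5: Elkhorn=36 Greywater=43 Hollowpine=37 → close Elkhorn (overflow 31)
  36÷2 = 18 each, +1 to first 0
Round 6: Greywater=61 Hollowpine=55 → close Greywater (overflow 48)
  61÷1 = 61 each, +1 to first 0

Closure order: Dunmere, Cedarfen, Juniper, Ironridge, Elkhorn, Greywater
Last habitat: Hollowpine with 116 animals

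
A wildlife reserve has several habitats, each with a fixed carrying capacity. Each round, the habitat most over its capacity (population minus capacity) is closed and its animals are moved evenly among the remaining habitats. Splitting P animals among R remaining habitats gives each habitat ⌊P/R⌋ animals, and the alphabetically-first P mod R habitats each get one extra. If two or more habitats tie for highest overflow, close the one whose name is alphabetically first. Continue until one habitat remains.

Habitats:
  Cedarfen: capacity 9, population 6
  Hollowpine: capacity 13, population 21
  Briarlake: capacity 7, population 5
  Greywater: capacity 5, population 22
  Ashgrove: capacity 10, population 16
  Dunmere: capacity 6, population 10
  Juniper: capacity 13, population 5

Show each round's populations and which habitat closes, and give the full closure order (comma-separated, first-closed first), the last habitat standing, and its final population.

Closure order: Greywater, Hollowpine, Ashgrove, Dunmere, Briarlake, Cedarfen
Last habitat: Juniper with 85 animals

Round 1: Ashgrove=16 Briarlake=5 Cedarfen=6 Dunmere=10 Greywater=22 Hollowpine=21 Juniper=5 → close Greywater (overflow 17)
  22÷6 = 3 each, +1 to first 4
Round 2: Ashgrove=20 Briarlake=9 Cedarfen=10 Dunmere=14 Hollowpine=24 Juniper=8 → close Hollowpine (overflow 11)
  24÷5 = 4 each, +1 to first 4
Round 3: Ashgrove=25 Briarlake=14 Cedarfen=15 Dunmere=19 Juniper=12 → close Ashgrove (overflow 15)
  25÷4 = 6 each, +1 to first 1
Round 4: Briarlake=21 Cedarfen=21 Dunmere=25 Juniper=18 → close Dunmere (overflow 19)
  25÷3 = 8 each, +1 to first 1
Round 5: Briarlake=30 Cedarfen=29 Juniper=26 → close Briarlake (overflow 23)
  30÷2 = 15 each, +1 to first 0
Round 6: Cedarfen=44 Juniper=41 → close Cedarfen (overflow 35)
  44÷1 = 44 each, +1 to first 0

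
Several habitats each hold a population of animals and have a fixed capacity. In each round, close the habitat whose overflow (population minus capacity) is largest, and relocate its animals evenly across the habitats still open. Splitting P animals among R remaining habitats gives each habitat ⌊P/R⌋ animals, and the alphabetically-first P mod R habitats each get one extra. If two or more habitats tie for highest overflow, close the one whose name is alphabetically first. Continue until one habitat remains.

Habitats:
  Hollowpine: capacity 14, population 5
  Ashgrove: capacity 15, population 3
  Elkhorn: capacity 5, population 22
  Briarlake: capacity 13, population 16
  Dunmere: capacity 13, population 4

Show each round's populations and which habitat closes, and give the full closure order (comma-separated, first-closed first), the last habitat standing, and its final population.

Round 1: Ashgrove=3 Briarlake=16 Dunmere=4 Elkhorn=22 Hollowpine=5 → close Elkhorn (overflow 17)
  22÷4 = 5 each, +1 to first 2
Round 2: Ashgrove=9 Briarlake=22 Dunmere=9 Hollowpine=10 → close Briarlake (overflow 9)
  22÷3 = 7 each, +1 to first 1
Round 3: Ashgrove=17 Dunmere=16 Hollowpine=17 → close Dunmere (overflow 3)
  16÷2 = 8 each, +1 to first 0
Round 4: Ashgrove=25 Hollowpine=25 → close Hollowpine (overflow 11)
  25÷1 = 25 each, +1 to first 0

Closure order: Elkhorn, Briarlake, Dunmere, Hollowpine
Last habitat: Ashgrove with 50 animals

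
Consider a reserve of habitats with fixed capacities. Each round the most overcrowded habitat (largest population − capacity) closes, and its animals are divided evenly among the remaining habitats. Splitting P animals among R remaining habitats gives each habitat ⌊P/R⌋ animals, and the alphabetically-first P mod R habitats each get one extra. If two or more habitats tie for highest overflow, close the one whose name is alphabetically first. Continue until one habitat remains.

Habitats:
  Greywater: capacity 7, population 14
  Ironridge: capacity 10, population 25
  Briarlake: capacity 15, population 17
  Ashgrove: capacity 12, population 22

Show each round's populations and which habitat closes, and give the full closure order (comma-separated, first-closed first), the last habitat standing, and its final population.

Round 1: Ashgrove=22 Briarlake=17 Greywater=14 Ironridge=25 → close Ironridge (overflow 15)
  25÷3 = 8 each, +1 to first 1
Round 2: Ashgrove=31 Briarlake=25 Greywater=22 → close Ashgrove (overflow 19)
  31÷2 = 15 each, +1 to first 1
Round 3: Briarlake=41 Greywater=37 → close Greywater (overflow 30)
  37÷1 = 37 each, +1 to first 0

Closure order: Ironridge, Ashgrove, Greywater
Last habitat: Briarlake with 78 animals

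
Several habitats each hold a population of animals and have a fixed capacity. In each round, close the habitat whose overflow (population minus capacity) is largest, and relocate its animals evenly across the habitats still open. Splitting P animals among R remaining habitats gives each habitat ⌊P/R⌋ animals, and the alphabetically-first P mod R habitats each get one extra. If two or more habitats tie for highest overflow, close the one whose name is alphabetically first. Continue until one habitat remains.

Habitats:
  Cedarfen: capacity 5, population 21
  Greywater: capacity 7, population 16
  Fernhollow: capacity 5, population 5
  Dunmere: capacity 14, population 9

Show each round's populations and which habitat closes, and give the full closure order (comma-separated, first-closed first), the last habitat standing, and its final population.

Closure order: Cedarfen, Greywater, Fernhollow
Last habitat: Dunmere with 51 animals

Round 1: Cedarfen=21 Dunmere=9 Fernhollow=5 Greywater=16 → close Cedarfen (overflow 16)
  21÷3 = 7 each, +1 to first 0
Round 2: Dunmere=16 Fernhollow=12 Greywater=23 → close Greywater (overflow 16)
  23÷2 = 11 each, +1 to first 1
Round 3: Dunmere=28 Fernhollow=23 → close Fernhollow (overflow 18)
  23÷1 = 23 each, +1 to first 0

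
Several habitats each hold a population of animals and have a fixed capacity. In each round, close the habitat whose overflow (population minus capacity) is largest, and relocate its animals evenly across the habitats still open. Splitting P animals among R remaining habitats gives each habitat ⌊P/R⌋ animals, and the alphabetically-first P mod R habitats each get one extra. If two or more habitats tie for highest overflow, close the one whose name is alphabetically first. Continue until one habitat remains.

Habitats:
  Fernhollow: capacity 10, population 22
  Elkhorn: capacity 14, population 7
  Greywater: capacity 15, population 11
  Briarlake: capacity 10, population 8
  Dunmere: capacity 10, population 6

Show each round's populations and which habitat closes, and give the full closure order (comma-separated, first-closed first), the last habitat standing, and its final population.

Round 1: Briarlake=8 Dunmere=6 Elkhorn=7 Fernhollow=22 Greywater=11 → close Fernhollow (overflow 12)
  22÷4 = 5 each, +1 to first 2
Round 2: Briarlake=14 Dunmere=12 Elkhorn=12 Greywater=16 → close Briarlake (overflow 4)
  14÷3 = 4 each, +1 to first 2
Round 3: Dunmere=17 Elkhorn=17 Greywater=20 → close Dunmere (overflow 7)
  17÷2 = 8 each, +1 to first 1
Round 4: Elkhorn=26 Greywater=28 → close Greywater (overflow 13)
  28÷1 = 28 each, +1 to first 0

Closure order: Fernhollow, Briarlake, Dunmere, Greywater
Last habitat: Elkhorn with 54 animals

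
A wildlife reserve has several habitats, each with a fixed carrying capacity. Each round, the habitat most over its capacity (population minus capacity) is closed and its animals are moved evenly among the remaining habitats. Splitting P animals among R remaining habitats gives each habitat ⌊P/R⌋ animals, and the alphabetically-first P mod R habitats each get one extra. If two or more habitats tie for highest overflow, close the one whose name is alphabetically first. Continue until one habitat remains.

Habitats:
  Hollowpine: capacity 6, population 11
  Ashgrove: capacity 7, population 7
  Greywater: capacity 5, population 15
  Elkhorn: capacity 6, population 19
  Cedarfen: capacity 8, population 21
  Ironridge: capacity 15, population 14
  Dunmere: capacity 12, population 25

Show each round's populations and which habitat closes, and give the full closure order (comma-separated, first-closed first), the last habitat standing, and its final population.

Closure order: Cedarfen, Dunmere, Elkhorn, Greywater, Hollowpine, Ashgrove
Last habitat: Ironridge with 112 animals

Round 1: Ashgrove=7 Cedarfen=21 Dunmere=25 Elkhorn=19 Greywater=15 Hollowpine=11 Ironridge=14 → close Cedarfen (overflow 13)
  21÷6 = 3 each, +1 to first 3
Round 2: Ashgrove=11 Dunmere=29 Elkhorn=23 Greywater=18 Hollowpine=14 Ironridge=17 → close Dunmere (overflow 17)
  29÷5 = 5 each, +1 to first 4
Round 3: Ashgrove=17 Elkhorn=29 Greywater=24 Hollowpine=20 Ironridge=22 → close Elkhorn (overflow 23)
  29÷4 = 7 each, +1 to first 1
Round 4: Ashgrove=25 Greywater=31 Hollowpine=27 Ironridge=29 → close Greywater (overflow 26)
  31÷3 = 10 each, +1 to first 1
Round 5: Ashgrove=36 Hollowpine=37 Ironridge=39 → close Hollowpine (overflow 31)
  37÷2 = 18 each, +1 to first 1
Round 6: Ashgrove=55 Ironridge=57 → close Ashgrove (overflow 48)
  55÷1 = 55 each, +1 to first 0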